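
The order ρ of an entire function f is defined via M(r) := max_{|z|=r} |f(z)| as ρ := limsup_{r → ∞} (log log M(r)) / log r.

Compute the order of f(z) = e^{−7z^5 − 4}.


|e^{−7z^5 − 4}| = e^{Re(-7·z^5) + -4} ≤ e^{7|z|^5 + -4} = e^{7r^5 + -4} on |z| = r, so ρ ≤ 5. Choosing z on |z|=r so that -7·z^5 is real positive (always possible by picking arg z appropriately) gives |f(z)| = e^{7r^5 + -4}, matching the bound. The additive constant -4 does not affect log log M(r) ~ 5·log r. Hence ρ = 5.
Therefore ρ = 5.

Order ρ = 5.


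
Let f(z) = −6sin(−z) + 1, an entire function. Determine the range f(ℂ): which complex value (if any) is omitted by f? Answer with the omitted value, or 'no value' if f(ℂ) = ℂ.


Little Picard bounds the complement of f(ℂ) to at most one point.
sin is entire and surjective onto ℂ: for every w ∈ ℂ, sin(ζ) = w has a solution ζ ∈ ℂ (e.g., via the complex inverse arcsin). With ζ = −z this gives z = ζ/(-1). Then -6·sin(−z) takes every value in -6·ℂ = ℂ, and adding 1 is a bijection of ℂ. So f is surjective and omits no value. (Note: only on the real line is sin bounded by [−1, 1].)

Omitted value: no value.


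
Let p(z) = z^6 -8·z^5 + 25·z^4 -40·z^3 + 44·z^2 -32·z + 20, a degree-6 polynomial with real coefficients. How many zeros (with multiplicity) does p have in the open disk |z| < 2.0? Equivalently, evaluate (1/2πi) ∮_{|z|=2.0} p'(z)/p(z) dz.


The zeros of p are: (3 + 1i), (3 - 1i), (1 + 1i), (1 - 1i), (0 + 1i), (0 - 1i).
Their magnitudes are: 3.162, 3.162, 1.414, 1.414, 1, 1.
Zeros with |z| < R = 2.0: (1 + 1i), (1 - 1i), (0 + 1i), (0 - 1i).
Count = 4.
By the argument principle, (1/2πi) ∮_{|z|=R} p'(z)/p(z) dz equals exactly this count.

Number of zeros inside |z| < 2.0: 4.


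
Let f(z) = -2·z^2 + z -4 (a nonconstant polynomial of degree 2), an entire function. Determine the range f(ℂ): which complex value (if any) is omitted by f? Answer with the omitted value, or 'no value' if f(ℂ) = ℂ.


Little Picard bounds the complement of f(ℂ) to at most one point.
For every w ∈ ℂ, the equation p(z) − w = 0 is a nonconstant polynomial in z and hence has at least one root by the fundamental theorem of algebra. So p is surjective onto ℂ, omitting no value.

Omitted value: no value.


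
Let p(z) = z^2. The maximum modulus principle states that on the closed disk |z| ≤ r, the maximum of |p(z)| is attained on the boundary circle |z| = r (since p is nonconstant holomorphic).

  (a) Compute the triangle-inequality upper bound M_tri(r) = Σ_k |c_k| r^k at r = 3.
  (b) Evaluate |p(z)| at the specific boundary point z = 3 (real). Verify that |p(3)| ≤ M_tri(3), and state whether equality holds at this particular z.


Coefficients: c_0 = 0, c_1 = 0, c_2 = 1. Radius r = 3.
Part (a). Triangle bound: M_tri(r) = Σ_k |c_k| r^k
  = |0|·3^0 + |0|·3^1 + |1|·3^2
  = 0 + 0 + 9 = 9.
This bounds M(r) := max_{|z|=r} |p(z)| from above; equality holds iff all terms c_k z^k can be made to align in phase at a single z on |z|=r.
Part (b). At z = 3 (real, on the circle |z| = r):
  p(3) = (0)·3^0 + (0)·3^1 + (1)·3^2 = 9.
  |p(3)| = 9.
Since all nonzero coefficients share the same sign, |p(3)| = 9 = M_tri(3); the triangle bound is attained at z = 3, so in fact M(r) = 9.

M_tri(3) = 9; |p(3)| = 9; equality at z=3: yes.


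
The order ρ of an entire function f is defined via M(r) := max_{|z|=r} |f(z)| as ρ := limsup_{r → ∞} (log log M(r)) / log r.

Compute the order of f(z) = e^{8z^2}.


|e^{8z^2}| = e^{Re(8·z^2) + 0} ≤ e^{8|z|^2 + 0} = e^{8r^2 + 0} on |z| = r, so ρ ≤ 2. Choosing z on |z|=r so that 8·z^2 is real positive (always possible by picking arg z appropriately) gives |f(z)| = e^{8r^2 + 0}, matching the bound. The additive constant 0 does not affect log log M(r) ~ 2·log r. Hence ρ = 2.
Therefore ρ = 2.

Order ρ = 2.


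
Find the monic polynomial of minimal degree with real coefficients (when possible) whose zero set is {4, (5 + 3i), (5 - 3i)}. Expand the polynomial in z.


The polynomial is p(z) = ∏_{α ∈ S} (z − α), where S = {4, (5 + 3i), (5 - 3i)}.
Expanding the product yields: p(z) = z^3 -14·z^2 + 74·z -136.
Note conjugate pairs combine to real quadratics: (z − (5+3i))(z − (5−3i)) = z² − 10z + 34.
The resulting polynomial has degree 3 and real coefficients as required.

p(z) = z^3 -14·z^2 + 74·z -136.


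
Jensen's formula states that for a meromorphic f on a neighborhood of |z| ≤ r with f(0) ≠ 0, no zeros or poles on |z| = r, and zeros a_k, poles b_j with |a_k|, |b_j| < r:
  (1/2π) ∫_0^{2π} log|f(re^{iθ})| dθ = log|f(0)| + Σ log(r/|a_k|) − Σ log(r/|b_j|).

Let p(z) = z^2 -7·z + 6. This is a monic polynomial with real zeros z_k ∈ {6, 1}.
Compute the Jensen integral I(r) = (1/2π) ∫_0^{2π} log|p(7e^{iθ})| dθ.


Zeros: 1, 6; r = 7.
Inside |z| < r: 1, 6. Outside (|z| ≥ r): ∅.
p(0) = 6, so log|p(0)| = log(6) = 1.7918.
Apply Jensen: I(r) = log|p(0)| + Σ_k log(r/|z_k|), summed over zeros inside |z| < r.
  log(r/|z_k|) for z_k = 6: log(7/6) = 0.1542
  log(r/|z_k|) for z_k = 1: log(7/1) = 1.9459
Sum over inside zeros: 2.1001.
I(r) = log|p(0)| + (inside sum) = 1.7918 + 2.1001 = 3.8918.
Closed form (all zeros inside, monic): I(r) = n·log(r) = 2·log(7) = 3.8918. ✓

I(r) ≈ 3.8918.


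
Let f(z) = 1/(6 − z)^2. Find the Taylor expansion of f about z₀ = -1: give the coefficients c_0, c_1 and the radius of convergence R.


Let w = z − z₀, so z = z₀ + w.
Then 6 − z = 6 − (z₀ + w) = (6 − z₀) − w = 7 − w.
f(z) = 1/(7 − w)^2 = (1/(7)^2) · (1 − w/(7))^{−2}.
By the binomial series (1−u)^{−2} = Σ_{n≥0} C(n+1, 1) u^n for |u|<1, with u = w/(7):
  c_n = C(n+1, 1) / (7)^(n+2).
  c_0 = 1/(7)^2 = 1/49.
  c_1 = 2/(7)^3 = 2/343.
The series is valid for |w/d| < 1, i.e. |z − z₀| < |d|.
Radius of convergence: R = |6 − z₀| = |7| = 7 (distance from z₀ to the singularity z = 6).

c_0 = 1/49, c_1 = 2/343; R = 7.


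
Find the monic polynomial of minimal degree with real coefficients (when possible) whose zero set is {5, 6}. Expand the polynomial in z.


The polynomial is p(z) = ∏_{α ∈ S} (z − α), where S = {5, 6}.
Expanding the product yields: p(z) = z^2 -11·z + 30.
The resulting polynomial has degree 2 and real coefficients as required.

p(z) = z^2 -11·z + 30.


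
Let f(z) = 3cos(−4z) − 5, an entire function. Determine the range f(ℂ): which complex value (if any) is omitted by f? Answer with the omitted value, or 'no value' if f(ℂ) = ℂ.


Little Picard bounds the complement of f(ℂ) to at most one point.
cos is entire and surjective onto ℂ: for every w ∈ ℂ, cos(ζ) = w has a solution ζ ∈ ℂ (e.g., via the complex inverse arccos). With ζ = −4z this gives z = ζ/(-4). Then 3·cos(−4z) takes every value in 3·ℂ = ℂ, and adding -5 is a bijection of ℂ. So f is surjective and omits no value. (Note: only on the real line is cos bounded by [−1, 1].)

Omitted value: no value.


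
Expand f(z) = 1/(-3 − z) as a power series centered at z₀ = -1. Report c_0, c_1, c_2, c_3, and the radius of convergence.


Let w = z − z₀, so z = z₀ + w.
Then -3 − z = -3 − (z₀ + w) = (-3 − z₀) − w = -2 − w.
f(z) = 1/(-2 − w) = (1/(-2)) · 1/(1 − w/(-2)) = Σ_{n≥0} w^n / (-2)^(n+1).
So c_n = 1/(-2)^(n+1):
  c_0 = 1/(-2)^1 = -1/2.
  c_1 = 1/(-2)^2 = 1/4.
  c_2 = 1/(-2)^3 = -1/8.
  c_3 = 1/(-2)^4 = 1/16.
The series is valid for |w/d| < 1, i.e. |z − z₀| < |d|.
Radius of convergence: R = |-3 − z₀| = |-2| = 2 (distance from z₀ to the singularity z = -3).

c_0 = -1/2, c_1 = 1/4, c_2 = -1/8, c_3 = 1/16; R = 2.


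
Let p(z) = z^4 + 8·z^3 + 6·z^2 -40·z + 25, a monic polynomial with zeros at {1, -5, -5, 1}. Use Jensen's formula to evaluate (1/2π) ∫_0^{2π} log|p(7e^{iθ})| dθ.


Zeros: -5, -5, 1, 1; r = 7.
Inside |z| < r: -5, -5, 1, 1. Outside (|z| ≥ r): ∅.
p(0) = 25, so log|p(0)| = log(25) = 3.2189.
Apply Jensen: I(r) = log|p(0)| + Σ_k log(r/|z_k|), summed over zeros inside |z| < r.
  log(r/|z_k|) for z_k = 1: log(7/1) = 1.9459
  log(r/|z_k|) for z_k = -5: log(7/5) = 0.3365
  log(r/|z_k|) for z_k = -5: log(7/5) = 0.3365
  log(r/|z_k|) for z_k = 1: log(7/1) = 1.9459
Sum over inside zeros: 4.5648.
I(r) = log|p(0)| + (inside sum) = 3.2189 + 4.5648 = 7.7836.
Closed form (all zeros inside, monic): I(r) = n·log(r) = 4·log(7) = 7.7836. ✓

I(r) ≈ 7.7836.


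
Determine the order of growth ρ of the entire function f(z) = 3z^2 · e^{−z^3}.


M(r) = max_{|z|=r} |3|·|z|^2·|e^{−z^3}| = 3·r^2 · e^{1r^3} (the factors attain their maxima compatibly on |z|=r). Then log M(r) = log 3 + 2·log r + 1r^3, dominated by the last term, so log log M(r) ~ 3·log r. The polynomial factor 3z^2 contributes only a log r term and does not affect the order. ρ = 3.
Therefore ρ = 3.

Order ρ = 3.


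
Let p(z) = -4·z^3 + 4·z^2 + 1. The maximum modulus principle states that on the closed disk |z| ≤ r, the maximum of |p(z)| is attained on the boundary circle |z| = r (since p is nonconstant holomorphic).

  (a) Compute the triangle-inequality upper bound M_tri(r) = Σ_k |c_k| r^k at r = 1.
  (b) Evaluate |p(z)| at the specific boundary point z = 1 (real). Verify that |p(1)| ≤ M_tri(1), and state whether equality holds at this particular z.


Coefficients: c_0 = 1, c_1 = 0, c_2 = 4, c_3 = -4. Radius r = 1.
Part (a). Triangle bound: M_tri(r) = Σ_k |c_k| r^k
  = |1|·1^0 + |0|·1^1 + |4|·1^2 + |-4|·1^3
  = 1 + 0 + 4 + 4 = 9.
This bounds M(r) := max_{|z|=r} |p(z)| from above; equality holds iff all terms c_k z^k can be made to align in phase at a single z on |z|=r.
Part (b). At z = 1 (real, on the circle |z| = r):
  p(1) = (1)·1^0 + (0)·1^1 + (4)·1^2 + (-4)·1^3 = 1.
  |p(1)| = 1.
Check: |p(1)| = 1 ≤ 9 = M_tri(1). ✓ Equality does not hold at z = 1 (the coefficients have mixed signs, so the terms do not all align in phase there).

M_tri(1) = 9; |p(1)| = 1; equality at z=1: no.


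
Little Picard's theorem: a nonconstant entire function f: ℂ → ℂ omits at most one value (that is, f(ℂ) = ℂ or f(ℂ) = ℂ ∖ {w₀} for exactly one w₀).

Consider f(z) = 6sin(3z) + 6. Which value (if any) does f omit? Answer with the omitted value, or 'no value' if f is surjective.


Little Picard bounds the complement of f(ℂ) to at most one point.
sin is entire and surjective onto ℂ: for every w ∈ ℂ, sin(ζ) = w has a solution ζ ∈ ℂ (e.g., via the complex inverse arcsin). With ζ = 3z this gives z = ζ/(3). Then 6·sin(3z) takes every value in 6·ℂ = ℂ, and adding 6 is a bijection of ℂ. So f is surjective and omits no value. (Note: only on the real line is sin bounded by [−1, 1].)

Omitted value: no value.


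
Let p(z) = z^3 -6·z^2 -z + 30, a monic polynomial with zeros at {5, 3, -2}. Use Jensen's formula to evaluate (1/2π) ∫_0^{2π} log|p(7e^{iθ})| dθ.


Zeros: -2, 3, 5; r = 7.
Inside |z| < r: -2, 3, 5. Outside (|z| ≥ r): ∅.
p(0) = 30, so log|p(0)| = log(30) = 3.4012.
Apply Jensen: I(r) = log|p(0)| + Σ_k log(r/|z_k|), summed over zeros inside |z| < r.
  log(r/|z_k|) for z_k = 5: log(7/5) = 0.3365
  log(r/|z_k|) for z_k = 3: log(7/3) = 0.8473
  log(r/|z_k|) for z_k = -2: log(7/2) = 1.2528
Sum over inside zeros: 2.4365.
I(r) = log|p(0)| + (inside sum) = 3.4012 + 2.4365 = 5.8377.
Closed form (all zeros inside, monic): I(r) = n·log(r) = 3·log(7) = 5.8377. ✓

I(r) ≈ 5.8377.


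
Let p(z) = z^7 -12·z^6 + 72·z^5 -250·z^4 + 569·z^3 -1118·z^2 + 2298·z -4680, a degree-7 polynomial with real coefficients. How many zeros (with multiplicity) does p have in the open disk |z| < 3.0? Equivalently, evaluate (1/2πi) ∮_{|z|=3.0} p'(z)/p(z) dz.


The zeros of p are: 4, (-1 + 2i), (-1 - 2i), (3 + 3i), (3 - 3i), (2 + 3i), (2 - 3i).
Their magnitudes are: 4, 2.236, 2.236, 4.243, 4.243, 3.606, 3.606.
Zeros with |z| < R = 3.0: (-1 + 2i), (-1 - 2i).
Count = 2.
By the argument principle, (1/2πi) ∮_{|z|=R} p'(z)/p(z) dz equals exactly this count.

Number of zeros inside |z| < 3.0: 2.


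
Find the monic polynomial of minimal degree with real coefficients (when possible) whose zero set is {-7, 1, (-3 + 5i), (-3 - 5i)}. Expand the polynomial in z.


The polynomial is p(z) = ∏_{α ∈ S} (z − α), where S = {-7, 1, (-3 + 5i), (-3 - 5i)}.
Expanding the product yields: p(z) = z^4 + 12·z^3 + 63·z^2 + 162·z -238.
Note conjugate pairs combine to real quadratics: (z − (-3+5i))(z − (-3−5i)) = z² + 6z + 34.
The resulting polynomial has degree 4 and real coefficients as required.

p(z) = z^4 + 12·z^3 + 63·z^2 + 162·z -238.


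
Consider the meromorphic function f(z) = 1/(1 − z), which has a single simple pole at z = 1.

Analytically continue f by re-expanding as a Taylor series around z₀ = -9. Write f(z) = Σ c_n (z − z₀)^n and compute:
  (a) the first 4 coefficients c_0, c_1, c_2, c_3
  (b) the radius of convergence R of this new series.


Let w = z − z₀, so z = z₀ + w.
Then 1 − z = 1 − (z₀ + w) = (1 − z₀) − w = 10 − w.
f(z) = 1/(10 − w) = (1/(10)) · 1/(1 − w/(10)) = Σ_{n≥0} w^n / (10)^(n+1).
So c_n = 1/(10)^(n+1):
  c_0 = 1/(10)^1 = 1/10.
  c_1 = 1/(10)^2 = 1/100.
  c_2 = 1/(10)^3 = 1/1000.
  c_3 = 1/(10)^4 = 1/10000.
The series is valid for |w/d| < 1, i.e. |z − z₀| < |d|.
Radius of convergence: R = |1 − z₀| = |10| = 10 (distance from z₀ to the singularity z = 1).

c_0 = 1/10, c_1 = 1/100, c_2 = 1/1000, c_3 = 1/10000; R = 10.


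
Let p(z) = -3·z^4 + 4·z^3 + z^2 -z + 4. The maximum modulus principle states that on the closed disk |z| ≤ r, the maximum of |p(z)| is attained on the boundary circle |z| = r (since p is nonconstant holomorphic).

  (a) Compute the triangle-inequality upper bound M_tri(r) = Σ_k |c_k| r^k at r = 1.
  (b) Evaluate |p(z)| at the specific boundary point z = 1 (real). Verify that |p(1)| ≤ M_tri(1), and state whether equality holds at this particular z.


Coefficients: c_0 = 4, c_1 = -1, c_2 = 1, c_3 = 4, c_4 = -3. Radius r = 1.
Part (a). Triangle bound: M_tri(r) = Σ_k |c_k| r^k
  = |4|·1^0 + |-1|·1^1 + |1|·1^2 + |4|·1^3 + |-3|·1^4
  = 4 + 1 + 1 + 4 + 3 = 13.
This bounds M(r) := max_{|z|=r} |p(z)| from above; equality holds iff all terms c_k z^k can be made to align in phase at a single z on |z|=r.
Part (b). At z = 1 (real, on the circle |z| = r):
  p(1) = (4)·1^0 + (-1)·1^1 + (1)·1^2 + (4)·1^3 + (-3)·1^4 = 5.
  |p(1)| = 5.
Check: |p(1)| = 5 ≤ 13 = M_tri(1). ✓ Equality does not hold at z = 1 (the coefficients have mixed signs, so the terms do not all align in phase there).

M_tri(1) = 13; |p(1)| = 5; equality at z=1: no.


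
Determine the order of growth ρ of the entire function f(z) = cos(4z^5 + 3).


Write cos(w) = (e^{iw} ± e^{−iw})/(2 or 2i), so |cos(w)| ≤ e^{|w|}. With w = 4z^5 + 3, |w| ≤ 4r^5 + 3 on |z|=r, giving M(r) ≤ e^{4r^5 + 3} and ρ ≤ 5. For the lower bound, choose z on |z|=r with 4z^5 purely imaginary of modulus 4r^5; then |cos(4z^5 + 3)| grows like e^{4r^5}/2, so ρ ≥ 5. Hence ρ = 5.
Therefore ρ = 5.

Order ρ = 5.


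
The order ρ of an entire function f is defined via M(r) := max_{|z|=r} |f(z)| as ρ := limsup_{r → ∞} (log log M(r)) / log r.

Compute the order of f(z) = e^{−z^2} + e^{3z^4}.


Each summand is entire of order 2 and 4 respectively (as in the single-exponential case). The order of a sum is at most the max of the orders, so ρ ≤ 4. For the lower bound: on |z|=r choose arg z so that 3z^4 is real positive; then |e^{3z^4}| = e^{3r^4} while |e^{-1z^2}| ≤ e^{1r^2} = o(e^{3r^4}). So |f| ≥ e^{3r^4}(1 − o(1)) and ρ ≥ 4. Hence ρ = max(2, 4) = 4.
Therefore ρ = 4.

Order ρ = 4.


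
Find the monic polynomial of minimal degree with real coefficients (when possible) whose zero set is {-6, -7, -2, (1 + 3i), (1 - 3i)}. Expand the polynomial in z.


The polynomial is p(z) = ∏_{α ∈ S} (z − α), where S = {-6, -7, -2, (1 + 3i), (1 - 3i)}.
Expanding the product yields: p(z) = z^5 + 13·z^4 + 48·z^3 + 98·z^2 + 512·z + 840.
Note conjugate pairs combine to real quadratics: (z − (1+3i))(z − (1−3i)) = z² − 2z + 10.
The resulting polynomial has degree 5 and real coefficients as required.

p(z) = z^5 + 13·z^4 + 48·z^3 + 98·z^2 + 512·z + 840.


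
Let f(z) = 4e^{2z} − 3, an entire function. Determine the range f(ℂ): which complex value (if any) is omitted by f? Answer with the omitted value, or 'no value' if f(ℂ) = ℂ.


Little Picard bounds the complement of f(ℂ) to at most one point.
e^{2z} is never zero on ℂ, so 4·e^{2z} takes every value in ℂ ∖ {0}. Adding -3 shifts the range to ℂ ∖ {-3}. Thus f omits exactly the value -3.

Omitted value: -3.


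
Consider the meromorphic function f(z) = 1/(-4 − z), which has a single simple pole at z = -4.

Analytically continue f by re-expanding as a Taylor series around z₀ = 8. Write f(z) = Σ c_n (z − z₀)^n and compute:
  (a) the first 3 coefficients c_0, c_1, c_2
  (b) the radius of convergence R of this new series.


Let w = z − z₀, so z = z₀ + w.
Then -4 − z = -4 − (z₀ + w) = (-4 − z₀) − w = -12 − w.
f(z) = 1/(-12 − w) = (1/(-12)) · 1/(1 − w/(-12)) = Σ_{n≥0} w^n / (-12)^(n+1).
So c_n = 1/(-12)^(n+1):
  c_0 = 1/(-12)^1 = -1/12.
  c_1 = 1/(-12)^2 = 1/144.
  c_2 = 1/(-12)^3 = -1/1728.
The series is valid for |w/d| < 1, i.e. |z − z₀| < |d|.
Radius of convergence: R = |-4 − z₀| = |-12| = 12 (distance from z₀ to the singularity z = -4).

c_0 = -1/12, c_1 = 1/144, c_2 = -1/1728; R = 12.


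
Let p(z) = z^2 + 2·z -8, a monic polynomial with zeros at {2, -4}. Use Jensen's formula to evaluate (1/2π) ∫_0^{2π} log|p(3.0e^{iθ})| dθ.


Zeros: -4, 2; r = 3.0.
Inside |z| < r: 2. Outside (|z| ≥ r): -4.
p(0) = -8, so log|p(0)| = log(8) = 2.0794.
Apply Jensen: I(r) = log|p(0)| + Σ_k log(r/|z_k|), summed over zeros inside |z| < r.
  log(r/|z_k|) for z_k = 2: log(3.0/2) = 0.4055
  Outside zeros (-4) contribute nothing to the Jensen sum.
Sum over inside zeros: 0.4055.
I(r) = log|p(0)| + (inside sum) = 2.0794 + 0.4055 = 2.4849.
Note: since some zeros are outside |z| ≤ r, the simplified n·log(r) form does NOT apply — only the inside zeros contribute.

I(r) ≈ 2.4849.


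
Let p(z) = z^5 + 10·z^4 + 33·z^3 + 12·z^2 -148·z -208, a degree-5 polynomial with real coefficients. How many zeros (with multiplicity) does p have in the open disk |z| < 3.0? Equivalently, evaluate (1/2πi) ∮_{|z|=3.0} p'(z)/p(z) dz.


The zeros of p are: 2, (-3 + 2i), (-3 - 2i), -4, -2.
Their magnitudes are: 2, 3.606, 3.606, 4, 2.
Zeros with |z| < R = 3.0: 2, -2.
Count = 2.
By the argument principle, (1/2πi) ∮_{|z|=R} p'(z)/p(z) dz equals exactly this count.

Number of zeros inside |z| < 3.0: 2.


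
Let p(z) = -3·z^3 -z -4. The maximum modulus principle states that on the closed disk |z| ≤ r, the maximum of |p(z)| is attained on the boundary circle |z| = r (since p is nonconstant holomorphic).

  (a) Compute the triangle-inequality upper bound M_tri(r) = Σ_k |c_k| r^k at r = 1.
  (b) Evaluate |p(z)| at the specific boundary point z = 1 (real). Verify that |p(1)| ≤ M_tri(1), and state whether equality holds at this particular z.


Coefficients: c_0 = -4, c_1 = -1, c_2 = 0, c_3 = -3. Radius r = 1.
Part (a). Triangle bound: M_tri(r) = Σ_k |c_k| r^k
  = |-4|·1^0 + |-1|·1^1 + |0|·1^2 + |-3|·1^3
  = 4 + 1 + 0 + 3 = 8.
This bounds M(r) := max_{|z|=r} |p(z)| from above; equality holds iff all terms c_k z^k can be made to align in phase at a single z on |z|=r.
Part (b). At z = 1 (real, on the circle |z| = r):
  p(1) = (-4)·1^0 + (-1)·1^1 + (0)·1^2 + (-3)·1^3 = -8.
  |p(1)| = 8.
Since all nonzero coefficients share the same sign, |p(1)| = 8 = M_tri(1); the triangle bound is attained at z = 1, so in fact M(r) = 8.

M_tri(1) = 8; |p(1)| = 8; equality at z=1: yes.


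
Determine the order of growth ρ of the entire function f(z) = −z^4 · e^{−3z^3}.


M(r) = max_{|z|=r} |-1|·|z|^4·|e^{−3z^3}| = 1·r^4 · e^{3r^3} (the factors attain their maxima compatibly on |z|=r). Then log M(r) = log 1 + 4·log r + 3r^3, dominated by the last term, so log log M(r) ~ 3·log r. The polynomial factor -1z^4 contributes only a log r term and does not affect the order. ρ = 3.
Therefore ρ = 3.

Order ρ = 3.


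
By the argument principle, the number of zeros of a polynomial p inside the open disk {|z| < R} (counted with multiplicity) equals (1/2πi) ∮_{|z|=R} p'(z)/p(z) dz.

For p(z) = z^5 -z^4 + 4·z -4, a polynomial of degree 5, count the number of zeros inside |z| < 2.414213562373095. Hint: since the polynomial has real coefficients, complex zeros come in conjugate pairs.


The zeros of p are: (1 + 1i), (1 - 1i), 1, (-1 + 1i), (-1 - 1i).
Their magnitudes are: 1.414, 1.414, 1, 1.414, 1.414.
Zeros with |z| < R = 2.414213562373095: (1 + 1i), (1 - 1i), 1, (-1 + 1i), (-1 - 1i).
Count = 5.
By the argument principle, (1/2πi) ∮_{|z|=R} p'(z)/p(z) dz equals exactly this count.

Number of zeros inside |z| < 2.414213562373095: 5.


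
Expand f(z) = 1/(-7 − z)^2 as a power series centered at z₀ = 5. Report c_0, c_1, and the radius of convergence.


Let w = z − z₀, so z = z₀ + w.
Then -7 − z = -7 − (z₀ + w) = (-7 − z₀) − w = -12 − w.
f(z) = 1/(-12 − w)^2 = (1/(-12)^2) · (1 − w/(-12))^{−2}.
By the binomial series (1−u)^{−2} = Σ_{n≥0} C(n+1, 1) u^n for |u|<1, with u = w/(-12):
  c_n = C(n+1, 1) / (-12)^(n+2).
  c_0 = 1/(-12)^2 = 1/144.
  c_1 = 2/(-12)^3 = -1/864.
The series is valid for |w/d| < 1, i.e. |z − z₀| < |d|.
Radius of convergence: R = |-7 − z₀| = |-12| = 12 (distance from z₀ to the singularity z = -7).

c_0 = 1/144, c_1 = -1/864; R = 12.


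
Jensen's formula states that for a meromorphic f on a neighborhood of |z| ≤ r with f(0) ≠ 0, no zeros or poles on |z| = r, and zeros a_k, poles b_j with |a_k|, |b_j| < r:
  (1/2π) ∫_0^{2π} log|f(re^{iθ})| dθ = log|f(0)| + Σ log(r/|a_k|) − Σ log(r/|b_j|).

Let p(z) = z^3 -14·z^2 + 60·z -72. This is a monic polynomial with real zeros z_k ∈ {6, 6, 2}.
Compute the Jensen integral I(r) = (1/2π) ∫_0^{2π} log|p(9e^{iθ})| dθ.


Zeros: 2, 6, 6; r = 9.
Inside |z| < r: 2, 6, 6. Outside (|z| ≥ r): ∅.
p(0) = -72, so log|p(0)| = log(72) = 4.2767.
Apply Jensen: I(r) = log|p(0)| + Σ_k log(r/|z_k|), summed over zeros inside |z| < r.
  log(r/|z_k|) for z_k = 6: log(9/6) = 0.4055
  log(r/|z_k|) for z_k = 6: log(9/6) = 0.4055
  log(r/|z_k|) for z_k = 2: log(9/2) = 1.5041
Sum over inside zeros: 2.3150.
I(r) = log|p(0)| + (inside sum) = 4.2767 + 2.3150 = 6.5917.
Closed form (all zeros inside, monic): I(r) = n·log(r) = 3·log(9) = 6.5917. ✓

I(r) ≈ 6.5917.


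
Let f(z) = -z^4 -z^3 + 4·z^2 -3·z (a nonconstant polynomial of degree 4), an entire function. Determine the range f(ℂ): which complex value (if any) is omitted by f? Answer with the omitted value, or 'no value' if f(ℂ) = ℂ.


Little Picard bounds the complement of f(ℂ) to at most one point.
For every w ∈ ℂ, the equation p(z) − w = 0 is a nonconstant polynomial in z and hence has at least one root by the fundamental theorem of algebra. So p is surjective onto ℂ, omitting no value.

Omitted value: no value.


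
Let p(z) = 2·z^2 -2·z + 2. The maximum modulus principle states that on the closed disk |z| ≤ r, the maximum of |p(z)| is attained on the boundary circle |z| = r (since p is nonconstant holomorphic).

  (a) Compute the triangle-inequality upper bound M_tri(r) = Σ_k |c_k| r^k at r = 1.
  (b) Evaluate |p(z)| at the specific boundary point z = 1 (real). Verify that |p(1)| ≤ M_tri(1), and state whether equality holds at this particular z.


Coefficients: c_0 = 2, c_1 = -2, c_2 = 2. Radius r = 1.
Part (a). Triangle bound: M_tri(r) = Σ_k |c_k| r^k
  = |2|·1^0 + |-2|·1^1 + |2|·1^2
  = 2 + 2 + 2 = 6.
This bounds M(r) := max_{|z|=r} |p(z)| from above; equality holds iff all terms c_k z^k can be made to align in phase at a single z on |z|=r.
Part (b). At z = 1 (real, on the circle |z| = r):
  p(1) = (2)·1^0 + (-2)·1^1 + (2)·1^2 = 2.
  |p(1)| = 2.
Check: |p(1)| = 2 ≤ 6 = M_tri(1). ✓ Equality does not hold at z = 1 (the coefficients have mixed signs, so the terms do not all align in phase there).

M_tri(1) = 6; |p(1)| = 2; equality at z=1: no.


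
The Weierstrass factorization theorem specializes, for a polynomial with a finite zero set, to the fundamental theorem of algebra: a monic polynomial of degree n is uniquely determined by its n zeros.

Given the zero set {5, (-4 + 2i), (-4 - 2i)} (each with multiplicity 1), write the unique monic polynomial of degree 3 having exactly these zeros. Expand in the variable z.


The polynomial is p(z) = ∏_{α ∈ S} (z − α), where S = {5, (-4 + 2i), (-4 - 2i)}.
Expanding the product yields: p(z) = z^3 + 3·z^2 -20·z -100.
Note conjugate pairs combine to real quadratics: (z − (-4+2i))(z − (-4−2i)) = z² + 8z + 20.
The resulting polynomial has degree 3 and real coefficients as required.

p(z) = z^3 + 3·z^2 -20·z -100.


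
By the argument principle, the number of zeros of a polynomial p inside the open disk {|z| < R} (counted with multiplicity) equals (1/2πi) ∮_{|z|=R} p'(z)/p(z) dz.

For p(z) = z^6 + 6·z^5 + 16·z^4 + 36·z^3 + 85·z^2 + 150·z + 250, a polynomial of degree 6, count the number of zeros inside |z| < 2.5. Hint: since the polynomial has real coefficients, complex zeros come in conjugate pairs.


The zeros of p are: (1 + 2i), (1 - 2i), (-3 + 1i), (-3 - 1i), (-1 + 2i), (-1 - 2i).
Their magnitudes are: 2.236, 2.236, 3.162, 3.162, 2.236, 2.236.
Zeros with |z| < R = 2.5: (1 + 2i), (1 - 2i), (-1 + 2i), (-1 - 2i).
Count = 4.
By the argument principle, (1/2πi) ∮_{|z|=R} p'(z)/p(z) dz equals exactly this count.

Number of zeros inside |z| < 2.5: 4.


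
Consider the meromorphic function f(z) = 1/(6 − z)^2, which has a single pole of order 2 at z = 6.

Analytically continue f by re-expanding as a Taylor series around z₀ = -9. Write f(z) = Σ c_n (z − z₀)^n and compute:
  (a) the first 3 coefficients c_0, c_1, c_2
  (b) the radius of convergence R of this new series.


Let w = z − z₀, so z = z₀ + w.
Then 6 − z = 6 − (z₀ + w) = (6 − z₀) − w = 15 − w.
f(z) = 1/(15 − w)^2 = (1/(15)^2) · (1 − w/(15))^{−2}.
By the binomial series (1−u)^{−2} = Σ_{n≥0} C(n+1, 1) u^n for |u|<1, with u = w/(15):
  c_n = C(n+1, 1) / (15)^(n+2).
  c_0 = 1/(15)^2 = 1/225.
  c_1 = 2/(15)^3 = 2/3375.
  c_2 = 3/(15)^4 = 1/16875.
The series is valid for |w/d| < 1, i.e. |z − z₀| < |d|.
Radius of convergence: R = |6 − z₀| = |15| = 15 (distance from z₀ to the singularity z = 6).

c_0 = 1/225, c_1 = 2/3375, c_2 = 1/16875; R = 15.


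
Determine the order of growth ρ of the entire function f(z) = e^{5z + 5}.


|e^{5z + 5}| = e^{Re(5·z) + 5} ≤ e^{5|z|^1 + 5} = e^{5r^1 + 5} on |z| = r, so ρ ≤ 1. Choosing z on |z|=r so that 5·z is real positive (always possible by picking arg z appropriately) gives |f(z)| = e^{5r^1 + 5}, matching the bound. The additive constant 5 does not affect log log M(r) ~ 1·log r. Hence ρ = 1.
Therefore ρ = 1.

Order ρ = 1.


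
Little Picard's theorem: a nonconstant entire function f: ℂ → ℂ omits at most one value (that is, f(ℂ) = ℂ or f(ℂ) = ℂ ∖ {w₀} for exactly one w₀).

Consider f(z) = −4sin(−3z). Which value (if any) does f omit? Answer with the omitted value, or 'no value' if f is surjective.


Little Picard bounds the complement of f(ℂ) to at most one point.
sin is entire and surjective onto ℂ: for every w ∈ ℂ, sin(ζ) = w has a solution ζ ∈ ℂ (e.g., via the complex inverse arcsin). With ζ = −3z this gives z = ζ/(-3). Then -4·sin(−3z) takes every value in -4·ℂ = ℂ, and adding 0 is a bijection of ℂ. So f is surjective and omits no value. (Note: only on the real line is sin bounded by [−1, 1].)

Omitted value: no value.


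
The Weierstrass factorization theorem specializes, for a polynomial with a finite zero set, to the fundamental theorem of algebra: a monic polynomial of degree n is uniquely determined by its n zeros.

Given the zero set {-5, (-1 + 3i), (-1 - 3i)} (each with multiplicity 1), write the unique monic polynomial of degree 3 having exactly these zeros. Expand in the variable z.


The polynomial is p(z) = ∏_{α ∈ S} (z − α), where S = {-5, (-1 + 3i), (-1 - 3i)}.
Expanding the product yields: p(z) = z^3 + 7·z^2 + 20·z + 50.
Note conjugate pairs combine to real quadratics: (z − (-1+3i))(z − (-1−3i)) = z² + 2z + 10.
The resulting polynomial has degree 3 and real coefficients as required.

p(z) = z^3 + 7·z^2 + 20·z + 50.


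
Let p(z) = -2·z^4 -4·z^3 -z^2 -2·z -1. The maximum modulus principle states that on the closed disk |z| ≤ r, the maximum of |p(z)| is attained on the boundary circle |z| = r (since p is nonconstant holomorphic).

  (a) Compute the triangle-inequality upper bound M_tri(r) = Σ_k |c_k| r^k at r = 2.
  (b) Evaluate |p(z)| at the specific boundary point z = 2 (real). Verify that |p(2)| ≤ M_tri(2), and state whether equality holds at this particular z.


Coefficients: c_0 = -1, c_1 = -2, c_2 = -1, c_3 = -4, c_4 = -2. Radius r = 2.
Part (a). Triangle bound: M_tri(r) = Σ_k |c_k| r^k
  = |-1|·2^0 + |-2|·2^1 + |-1|·2^2 + |-4|·2^3 + |-2|·2^4
  = 1 + 4 + 4 + 32 + 32 = 73.
This bounds M(r) := max_{|z|=r} |p(z)| from above; equality holds iff all terms c_k z^k can be made to align in phase at a single z on |z|=r.
Part (b). At z = 2 (real, on the circle |z| = r):
  p(2) = (-1)·2^0 + (-2)·2^1 + (-1)·2^2 + (-4)·2^3 + (-2)·2^4 = -73.
  |p(2)| = 73.
Since all nonzero coefficients share the same sign, |p(2)| = 73 = M_tri(2); the triangle bound is attained at z = 2, so in fact M(r) = 73.

M_tri(2) = 73; |p(2)| = 73; equality at z=2: yes.


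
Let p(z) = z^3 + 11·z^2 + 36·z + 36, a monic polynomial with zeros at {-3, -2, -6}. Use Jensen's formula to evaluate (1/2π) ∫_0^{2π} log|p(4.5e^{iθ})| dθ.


Zeros: -6, -3, -2; r = 4.5.
Inside |z| < r: -3, -2. Outside (|z| ≥ r): -6.
p(0) = 36, so log|p(0)| = log(36) = 3.5835.
Apply Jensen: I(r) = log|p(0)| + Σ_k log(r/|z_k|), summed over zeros inside |z| < r.
  log(r/|z_k|) for z_k = -3: log(4.5/3) = 0.4055
  log(r/|z_k|) for z_k = -2: log(4.5/2) = 0.8109
  Outside zeros (-6) contribute nothing to the Jensen sum.
Sum over inside zeros: 1.2164.
I(r) = log|p(0)| + (inside sum) = 3.5835 + 1.2164 = 4.7999.
Note: since some zeros are outside |z| ≤ r, the simplified n·log(r) form does NOT apply — only the inside zeros contribute.

I(r) ≈ 4.7999.


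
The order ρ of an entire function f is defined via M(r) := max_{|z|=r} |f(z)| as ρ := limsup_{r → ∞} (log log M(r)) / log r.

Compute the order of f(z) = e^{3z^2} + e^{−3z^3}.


Each summand is entire of order 2 and 3 respectively (as in the single-exponential case). The order of a sum is at most the max of the orders, so ρ ≤ 3. For the lower bound: on |z|=r choose arg z so that -3z^3 is real positive; then |e^{-3z^3}| = e^{3r^3} while |e^{3z^2}| ≤ e^{3r^2} = o(e^{3r^3}). So |f| ≥ e^{3r^3}(1 − o(1)) and ρ ≥ 3. Hence ρ = max(2, 3) = 3.
Therefore ρ = 3.

Order ρ = 3.


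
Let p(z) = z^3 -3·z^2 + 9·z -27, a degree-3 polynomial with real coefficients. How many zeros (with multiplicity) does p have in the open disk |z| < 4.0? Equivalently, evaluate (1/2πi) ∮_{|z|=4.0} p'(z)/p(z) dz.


The zeros of p are: 3, (0 + 3i), (0 - 3i).
Their magnitudes are: 3, 3, 3.
Zeros with |z| < R = 4.0: 3, (0 + 3i), (0 - 3i).
Count = 3.
By the argument principle, (1/2πi) ∮_{|z|=R} p'(z)/p(z) dz equals exactly this count.

Number of zeros inside |z| < 4.0: 3.


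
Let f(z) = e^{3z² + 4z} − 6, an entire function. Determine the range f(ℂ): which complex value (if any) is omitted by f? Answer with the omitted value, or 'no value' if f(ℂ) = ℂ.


Little Picard bounds the complement of f(ℂ) to at most one point.
The exponent g(z) = 3z² + 4z is a nonconstant polynomial, hence surjective onto ℂ. So e^{g(z)} takes every value in {e^w : w ∈ ℂ} = ℂ ∖ {0}. Adding -6 shifts the range to ℂ ∖ {-6}. f omits exactly -6.

Omitted value: -6.


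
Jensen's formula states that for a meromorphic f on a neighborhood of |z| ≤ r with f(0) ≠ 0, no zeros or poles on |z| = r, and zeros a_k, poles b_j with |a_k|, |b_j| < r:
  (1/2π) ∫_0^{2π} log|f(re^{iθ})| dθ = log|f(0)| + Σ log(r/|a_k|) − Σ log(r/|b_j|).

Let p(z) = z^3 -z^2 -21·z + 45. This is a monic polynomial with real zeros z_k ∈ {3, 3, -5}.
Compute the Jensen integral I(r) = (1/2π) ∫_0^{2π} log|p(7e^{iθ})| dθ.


Zeros: -5, 3, 3; r = 7.
Inside |z| < r: -5, 3, 3. Outside (|z| ≥ r): ∅.
p(0) = 45, so log|p(0)| = log(45) = 3.8067.
Apply Jensen: I(r) = log|p(0)| + Σ_k log(r/|z_k|), summed over zeros inside |z| < r.
  log(r/|z_k|) for z_k = 3: log(7/3) = 0.8473
  log(r/|z_k|) for z_k = 3: log(7/3) = 0.8473
  log(r/|z_k|) for z_k = -5: log(7/5) = 0.3365
Sum over inside zeros: 2.0311.
I(r) = log|p(0)| + (inside sum) = 3.8067 + 2.0311 = 5.8377.
Closed form (all zeros inside, monic): I(r) = n·log(r) = 3·log(7) = 5.8377. ✓

I(r) ≈ 5.8377.


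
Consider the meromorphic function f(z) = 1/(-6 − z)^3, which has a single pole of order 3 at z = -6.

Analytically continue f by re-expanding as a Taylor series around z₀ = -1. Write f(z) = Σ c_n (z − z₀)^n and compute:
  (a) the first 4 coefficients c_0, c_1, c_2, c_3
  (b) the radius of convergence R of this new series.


Let w = z − z₀, so z = z₀ + w.
Then -6 − z = -6 − (z₀ + w) = (-6 − z₀) − w = -5 − w.
f(z) = 1/(-5 − w)^3 = (1/(-5)^3) · (1 − w/(-5))^{−3}.
By the binomial series (1−u)^{−3} = Σ_{n≥0} C(n+2, 2) u^n for |u|<1, with u = w/(-5):
  c_n = C(n+2, 2) / (-5)^(n+3).
  c_0 = 1/(-5)^3 = -1/125.
  c_1 = 3/(-5)^4 = 3/625.
  c_2 = 6/(-5)^5 = -6/3125.
  c_3 = 10/(-5)^6 = 2/3125.
The series is valid for |w/d| < 1, i.e. |z − z₀| < |d|.
Radius of convergence: R = |-6 − z₀| = |-5| = 5 (distance from z₀ to the singularity z = -6).

c_0 = -1/125, c_1 = 3/625, c_2 = -6/3125, c_3 = 2/3125; R = 5.


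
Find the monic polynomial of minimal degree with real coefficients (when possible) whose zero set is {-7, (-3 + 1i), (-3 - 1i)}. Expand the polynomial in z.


The polynomial is p(z) = ∏_{α ∈ S} (z − α), where S = {-7, (-3 + 1i), (-3 - 1i)}.
Expanding the product yields: p(z) = z^3 + 13·z^2 + 52·z + 70.
Note conjugate pairs combine to real quadratics: (z − (-3+1i))(z − (-3−1i)) = z² + 6z + 10.
The resulting polynomial has degree 3 and real coefficients as required.

p(z) = z^3 + 13·z^2 + 52·z + 70.


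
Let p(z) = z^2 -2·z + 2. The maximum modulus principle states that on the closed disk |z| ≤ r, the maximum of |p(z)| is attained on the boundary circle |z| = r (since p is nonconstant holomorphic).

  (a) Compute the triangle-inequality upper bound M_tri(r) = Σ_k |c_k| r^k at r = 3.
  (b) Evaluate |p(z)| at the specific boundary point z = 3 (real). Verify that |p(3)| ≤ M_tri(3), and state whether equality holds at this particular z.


Coefficients: c_0 = 2, c_1 = -2, c_2 = 1. Radius r = 3.
Part (a). Triangle bound: M_tri(r) = Σ_k |c_k| r^k
  = |2|·3^0 + |-2|·3^1 + |1|·3^2
  = 2 + 6 + 9 = 17.
This bounds M(r) := max_{|z|=r} |p(z)| from above; equality holds iff all terms c_k z^k can be made to align in phase at a single z on |z|=r.
Part (b). At z = 3 (real, on the circle |z| = r):
  p(3) = (2)·3^0 + (-2)·3^1 + (1)·3^2 = 5.
  |p(3)| = 5.
Check: |p(3)| = 5 ≤ 17 = M_tri(3). ✓ Equality does not hold at z = 3 (the coefficients have mixed signs, so the terms do not all align in phase there).

M_tri(3) = 17; |p(3)| = 5; equality at z=3: no.


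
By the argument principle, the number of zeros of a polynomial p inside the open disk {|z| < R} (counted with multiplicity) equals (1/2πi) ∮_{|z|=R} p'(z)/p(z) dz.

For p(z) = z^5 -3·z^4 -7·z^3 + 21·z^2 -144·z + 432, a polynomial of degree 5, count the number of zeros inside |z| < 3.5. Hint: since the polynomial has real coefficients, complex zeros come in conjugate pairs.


The zeros of p are: -4, 3, 4, (0 + 3i), (0 - 3i).
Their magnitudes are: 4, 3, 4, 3, 3.
Zeros with |z| < R = 3.5: 3, (0 + 3i), (0 - 3i).
Count = 3.
By the argument principle, (1/2πi) ∮_{|z|=R} p'(z)/p(z) dz equals exactly this count.

Number of zeros inside |z| < 3.5: 3.


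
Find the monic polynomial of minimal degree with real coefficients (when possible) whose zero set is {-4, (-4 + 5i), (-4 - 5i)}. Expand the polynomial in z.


The polynomial is p(z) = ∏_{α ∈ S} (z − α), where S = {-4, (-4 + 5i), (-4 - 5i)}.
Expanding the product yields: p(z) = z^3 + 12·z^2 + 73·z + 164.
Note conjugate pairs combine to real quadratics: (z − (-4+5i))(z − (-4−5i)) = z² + 8z + 41.
The resulting polynomial has degree 3 and real coefficients as required.

p(z) = z^3 + 12·z^2 + 73·z + 164.


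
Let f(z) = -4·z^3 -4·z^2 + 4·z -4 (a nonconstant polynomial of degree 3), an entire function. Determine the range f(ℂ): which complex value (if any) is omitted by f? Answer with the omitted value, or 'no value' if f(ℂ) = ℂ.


Little Picard bounds the complement of f(ℂ) to at most one point.
For every w ∈ ℂ, the equation p(z) − w = 0 is a nonconstant polynomial in z and hence has at least one root by the fundamental theorem of algebra. So p is surjective onto ℂ, omitting no value.

Omitted value: no value.


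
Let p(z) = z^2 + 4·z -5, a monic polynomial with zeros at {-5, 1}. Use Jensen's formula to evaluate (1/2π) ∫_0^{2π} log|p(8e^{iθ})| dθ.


Zeros: -5, 1; r = 8.
Inside |z| < r: -5, 1. Outside (|z| ≥ r): ∅.
p(0) = -5, so log|p(0)| = log(5) = 1.6094.
Apply Jensen: I(r) = log|p(0)| + Σ_k log(r/|z_k|), summed over zeros inside |z| < r.
  log(r/|z_k|) for z_k = -5: log(8/5) = 0.4700
  log(r/|z_k|) for z_k = 1: log(8/1) = 2.0794
Sum over inside zeros: 2.5494.
I(r) = log|p(0)| + (inside sum) = 1.6094 + 2.5494 = 4.1589.
Closed form (all zeros inside, monic): I(r) = n·log(r) = 2·log(8) = 4.1589. ✓

I(r) ≈ 4.1589.


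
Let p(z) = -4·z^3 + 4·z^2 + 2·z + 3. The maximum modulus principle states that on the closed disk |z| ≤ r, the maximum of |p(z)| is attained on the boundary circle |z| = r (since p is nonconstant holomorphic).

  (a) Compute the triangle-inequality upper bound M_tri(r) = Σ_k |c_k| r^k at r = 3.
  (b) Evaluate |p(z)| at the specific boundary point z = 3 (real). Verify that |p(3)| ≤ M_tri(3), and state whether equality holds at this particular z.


Coefficients: c_0 = 3, c_1 = 2, c_2 = 4, c_3 = -4. Radius r = 3.
Part (a). Triangle bound: M_tri(r) = Σ_k |c_k| r^k
  = |3|·3^0 + |2|·3^1 + |4|·3^2 + |-4|·3^3
  = 3 + 6 + 36 + 108 = 153.
This bounds M(r) := max_{|z|=r} |p(z)| from above; equality holds iff all terms c_k z^k can be made to align in phase at a single z on |z|=r.
Part (b). At z = 3 (real, on the circle |z| = r):
  p(3) = (3)·3^0 + (2)·3^1 + (4)·3^2 + (-4)·3^3 = -63.
  |p(3)| = 63.
Check: |p(3)| = 63 ≤ 153 = M_tri(3). ✓ Equality does not hold at z = 3 (the coefficients have mixed signs, so the terms do not all align in phase there).

M_tri(3) = 153; |p(3)| = 63; equality at z=3: no.


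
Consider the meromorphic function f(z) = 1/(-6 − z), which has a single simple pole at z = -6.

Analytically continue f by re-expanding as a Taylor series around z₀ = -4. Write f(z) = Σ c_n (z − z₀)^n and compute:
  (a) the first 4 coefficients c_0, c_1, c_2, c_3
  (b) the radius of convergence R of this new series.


Let w = z − z₀, so z = z₀ + w.
Then -6 − z = -6 − (z₀ + w) = (-6 − z₀) − w = -2 − w.
f(z) = 1/(-2 − w) = (1/(-2)) · 1/(1 − w/(-2)) = Σ_{n≥0} w^n / (-2)^(n+1).
So c_n = 1/(-2)^(n+1):
  c_0 = 1/(-2)^1 = -1/2.
  c_1 = 1/(-2)^2 = 1/4.
  c_2 = 1/(-2)^3 = -1/8.
  c_3 = 1/(-2)^4 = 1/16.
The series is valid for |w/d| < 1, i.e. |z − z₀| < |d|.
Radius of convergence: R = |-6 − z₀| = |-2| = 2 (distance from z₀ to the singularity z = -6).

c_0 = -1/2, c_1 = 1/4, c_2 = -1/8, c_3 = 1/16; R = 2.


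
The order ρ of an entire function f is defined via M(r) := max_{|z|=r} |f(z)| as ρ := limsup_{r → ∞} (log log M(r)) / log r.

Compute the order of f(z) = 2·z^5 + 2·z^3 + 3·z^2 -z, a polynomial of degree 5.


|f(z)| ≤ Σ|c_k|·r^k = O(r^5) as r → ∞. Polynomial growth is O(e^{r^ε}) for every ε > 0 (since r^5/e^{r^ε} → 0), so ρ ≤ ε for all ε > 0, i.e. ρ = 0. Every nonconstant polynomial has order 0.
Therefore ρ = 0.

Order ρ = 0.
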